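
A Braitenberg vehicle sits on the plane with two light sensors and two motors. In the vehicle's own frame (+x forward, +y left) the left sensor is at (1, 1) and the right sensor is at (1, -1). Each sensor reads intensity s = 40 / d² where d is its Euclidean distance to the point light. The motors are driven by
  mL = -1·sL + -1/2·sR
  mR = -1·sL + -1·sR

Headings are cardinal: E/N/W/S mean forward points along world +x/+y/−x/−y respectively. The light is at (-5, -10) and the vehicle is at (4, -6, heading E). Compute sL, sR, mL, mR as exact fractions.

8/25 40/109 -1372/2725 -1872/2725

left sensor world pos  = (5, -5); dL² = 125
right sensor world pos = (5, -7); dR² = 109
sL = 40/125 = 8/25
sR = 40/109 = 40/109
mL = -1·sL + -1/2·sR = -1372/2725
mR = -1·sL + -1·sR = -1872/2725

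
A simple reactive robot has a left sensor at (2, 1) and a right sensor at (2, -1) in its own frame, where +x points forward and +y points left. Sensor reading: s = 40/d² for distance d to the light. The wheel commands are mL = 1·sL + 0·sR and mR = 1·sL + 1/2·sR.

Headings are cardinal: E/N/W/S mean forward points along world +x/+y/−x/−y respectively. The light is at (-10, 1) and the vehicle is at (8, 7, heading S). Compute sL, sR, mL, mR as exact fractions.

left sensor world pos  = (9, 5); dL² = 377
right sensor world pos = (7, 5); dR² = 305
sL = 40/377 = 40/377
sR = 40/305 = 8/61
mL = 1·sL + 0·sR = 40/377
mR = 1·sL + 1/2·sR = 3948/22997

40/377 8/61 40/377 3948/22997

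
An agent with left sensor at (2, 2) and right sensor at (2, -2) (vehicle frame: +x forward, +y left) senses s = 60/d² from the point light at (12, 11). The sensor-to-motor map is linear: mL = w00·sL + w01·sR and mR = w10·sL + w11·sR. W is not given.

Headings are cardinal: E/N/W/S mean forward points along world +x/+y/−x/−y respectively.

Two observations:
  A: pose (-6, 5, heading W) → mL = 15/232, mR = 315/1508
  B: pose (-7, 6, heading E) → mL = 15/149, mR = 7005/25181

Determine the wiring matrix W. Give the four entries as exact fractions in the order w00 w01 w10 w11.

1/2 0 1/2 1

obs A: pose=(-6,5,W) → sL=15/116, sR=15/104, mL=15/232, mR=315/1508
obs B: pose=(-7,6,E) → sL=30/149, sR=30/169, mL=15/149, mR=7005/25181
sensor matrix S = [[15/116, 15/104], [30/149, 30/169]]; det S = -17775/2920996
solve [mL_A; mL_B] = S·[w00; w01] and [mR_A; mR_B] = S·[w10; w11]:
  w00 = 1/2, w01 = 0, w10 = 1/2, w11 = 1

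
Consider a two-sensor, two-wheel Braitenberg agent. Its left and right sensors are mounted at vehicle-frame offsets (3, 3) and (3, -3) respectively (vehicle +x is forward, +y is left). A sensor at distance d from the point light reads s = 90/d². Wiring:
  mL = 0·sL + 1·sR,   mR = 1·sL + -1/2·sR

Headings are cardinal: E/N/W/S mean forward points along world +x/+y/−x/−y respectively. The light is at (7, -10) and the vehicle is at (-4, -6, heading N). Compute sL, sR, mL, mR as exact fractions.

left sensor world pos  = (-7, -3); dL² = 245
right sensor world pos = (-1, -3); dR² = 113
sL = 90/245 = 18/49
sR = 90/113 = 90/113
mL = 0·sL + 1·sR = 90/113
mR = 1·sL + -1/2·sR = -171/5537

18/49 90/113 90/113 -171/5537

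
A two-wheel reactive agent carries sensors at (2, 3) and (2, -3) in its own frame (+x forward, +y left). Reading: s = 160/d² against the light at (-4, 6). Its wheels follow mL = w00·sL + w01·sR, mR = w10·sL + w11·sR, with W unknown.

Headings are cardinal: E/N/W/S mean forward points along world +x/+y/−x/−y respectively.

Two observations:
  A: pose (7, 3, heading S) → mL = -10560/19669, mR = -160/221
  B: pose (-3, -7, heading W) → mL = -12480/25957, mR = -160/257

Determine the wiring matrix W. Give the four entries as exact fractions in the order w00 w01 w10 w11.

obs A: pose=(7,3,S) → sL=160/221, sR=160/89, mL=-10560/19669, mR=-160/221
obs B: pose=(-3,-7,W) → sL=160/257, sR=160/101, mL=-12480/25957, mR=-160/257
sensor matrix S = [[160/221, 160/89], [160/257, 160/101]]; det S = 14131200/510548233
solve [mL_A; mL_B] = S·[w00; w01] and [mR_A; mR_B] = S·[w10; w11]:
  w00 = 1/2, w01 = -1/2, w10 = -1, w11 = 0

1/2 -1/2 -1 0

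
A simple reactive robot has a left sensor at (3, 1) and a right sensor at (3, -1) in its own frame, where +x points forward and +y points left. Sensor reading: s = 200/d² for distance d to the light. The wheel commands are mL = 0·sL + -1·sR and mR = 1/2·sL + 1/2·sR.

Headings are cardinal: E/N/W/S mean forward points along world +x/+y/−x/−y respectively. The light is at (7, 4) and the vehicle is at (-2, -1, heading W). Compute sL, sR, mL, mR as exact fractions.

10/9 5/4 -5/4 85/72

left sensor world pos  = (-5, -2); dL² = 180
right sensor world pos = (-5, 0); dR² = 160
sL = 200/180 = 10/9
sR = 200/160 = 5/4
mL = 0·sL + -1·sR = -5/4
mR = 1/2·sL + 1/2·sR = 85/72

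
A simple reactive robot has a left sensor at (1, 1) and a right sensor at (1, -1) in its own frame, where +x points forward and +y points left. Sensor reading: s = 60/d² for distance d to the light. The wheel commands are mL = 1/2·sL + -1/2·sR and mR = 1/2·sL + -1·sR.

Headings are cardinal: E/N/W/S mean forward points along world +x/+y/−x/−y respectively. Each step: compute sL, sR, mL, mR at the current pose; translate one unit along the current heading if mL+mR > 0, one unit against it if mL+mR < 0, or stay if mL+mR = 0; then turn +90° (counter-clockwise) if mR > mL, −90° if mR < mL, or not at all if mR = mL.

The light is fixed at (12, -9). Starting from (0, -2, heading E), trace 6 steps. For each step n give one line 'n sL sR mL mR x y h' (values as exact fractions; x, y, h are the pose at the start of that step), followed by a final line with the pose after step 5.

0 12/37 60/157 -168/5809 -1278/5809 0 -2 E
1 1/3 15/58 13/348 -8/87 -1 -2 S
2 12/49 60/277 192/13573 -1278/13573 -1 -1 W
3 6/25 30/101 -72/2525 -447/2525 0 -1 N
4 12/37 60/157 -168/5809 -1278/5809 0 -2 E
5 1/3 15/58 13/348 -8/87 -1 -2 S
final -1 -1 W

n=0: pose=(0,-2,E); sL=12/37, sR=60/157; mL=-168/5809, mR=-1278/5809; mL+mR=-1446/5809 → advance -1; mR−mL=-30/157 → turn -1·90°
n=1: pose=(-1,-2,S); sL=1/3, sR=15/58; mL=13/348, mR=-8/87; mL+mR=-19/348 → advance -1; mR−mL=-15/116 → turn -1·90°
n=2: pose=(-1,-1,W); sL=12/49, sR=60/277; mL=192/13573, mR=-1278/13573; mL+mR=-1086/13573 → advance -1; mR−mL=-30/277 → turn -1·90°
n=3: pose=(0,-1,N); sL=6/25, sR=30/101; mL=-72/2525, mR=-447/2525; mL+mR=-519/2525 → advance -1; mR−mL=-15/101 → turn -1·90°
n=4: pose=(0,-2,E); sL=12/37, sR=60/157; mL=-168/5809, mR=-1278/5809; mL+mR=-1446/5809 → advance -1; mR−mL=-30/157 → turn -1·90°
n=5: pose=(-1,-2,S); sL=1/3, sR=15/58; mL=13/348, mR=-8/87; mL+mR=-19/348 → advance -1; mR−mL=-15/116 → turn -1·90°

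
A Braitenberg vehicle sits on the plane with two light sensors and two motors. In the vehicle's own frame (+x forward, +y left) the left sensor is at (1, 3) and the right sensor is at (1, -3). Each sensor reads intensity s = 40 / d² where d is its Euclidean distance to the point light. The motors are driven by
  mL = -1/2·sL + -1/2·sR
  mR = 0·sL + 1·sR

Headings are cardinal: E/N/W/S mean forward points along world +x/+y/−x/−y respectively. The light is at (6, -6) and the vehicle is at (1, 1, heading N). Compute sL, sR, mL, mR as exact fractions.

5/16 10/17 -245/544 10/17

left sensor world pos  = (-2, 2); dL² = 128
right sensor world pos = (4, 2); dR² = 68
sL = 40/128 = 5/16
sR = 40/68 = 10/17
mL = -1/2·sL + -1/2·sR = -245/544
mR = 0·sL + 1·sR = 10/17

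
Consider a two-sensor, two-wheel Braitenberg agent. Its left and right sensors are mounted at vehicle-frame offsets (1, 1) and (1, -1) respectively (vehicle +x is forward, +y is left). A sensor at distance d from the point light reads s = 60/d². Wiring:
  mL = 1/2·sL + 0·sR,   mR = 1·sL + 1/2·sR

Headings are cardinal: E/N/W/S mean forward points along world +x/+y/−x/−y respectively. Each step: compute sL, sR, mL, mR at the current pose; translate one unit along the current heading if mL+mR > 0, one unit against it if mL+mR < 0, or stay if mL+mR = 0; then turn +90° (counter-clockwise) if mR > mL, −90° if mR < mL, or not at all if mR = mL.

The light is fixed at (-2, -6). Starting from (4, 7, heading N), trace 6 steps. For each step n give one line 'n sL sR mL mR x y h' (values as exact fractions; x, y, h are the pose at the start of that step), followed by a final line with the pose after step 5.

0 60/221 12/49 30/221 4266/10829 4 7 N
1 30/97 6/25 15/97 1041/2425 4 8 W
2 12/41 12/37 6/41 690/1517 3 8 S
3 15/58 1/3 15/116 37/87 3 7 E
4 60/221 12/49 30/221 4266/10829 4 7 N
5 30/97 6/25 15/97 1041/2425 4 8 W
final 3 8 S

n=0: pose=(4,7,N); sL=60/221, sR=12/49; mL=30/221, mR=4266/10829; mL+mR=5736/10829 → advance +1; mR−mL=2796/10829 → turn +1·90°
n=1: pose=(4,8,W); sL=30/97, sR=6/25; mL=15/97, mR=1041/2425; mL+mR=1416/2425 → advance +1; mR−mL=666/2425 → turn +1·90°
n=2: pose=(3,8,S); sL=12/41, sR=12/37; mL=6/41, mR=690/1517; mL+mR=912/1517 → advance +1; mR−mL=468/1517 → turn +1·90°
n=3: pose=(3,7,E); sL=15/58, sR=1/3; mL=15/116, mR=37/87; mL+mR=193/348 → advance +1; mR−mL=103/348 → turn +1·90°
n=4: pose=(4,7,N); sL=60/221, sR=12/49; mL=30/221, mR=4266/10829; mL+mR=5736/10829 → advance +1; mR−mL=2796/10829 → turn +1·90°
n=5: pose=(4,8,W); sL=30/97, sR=6/25; mL=15/97, mR=1041/2425; mL+mR=1416/2425 → advance +1; mR−mL=666/2425 → turn +1·90°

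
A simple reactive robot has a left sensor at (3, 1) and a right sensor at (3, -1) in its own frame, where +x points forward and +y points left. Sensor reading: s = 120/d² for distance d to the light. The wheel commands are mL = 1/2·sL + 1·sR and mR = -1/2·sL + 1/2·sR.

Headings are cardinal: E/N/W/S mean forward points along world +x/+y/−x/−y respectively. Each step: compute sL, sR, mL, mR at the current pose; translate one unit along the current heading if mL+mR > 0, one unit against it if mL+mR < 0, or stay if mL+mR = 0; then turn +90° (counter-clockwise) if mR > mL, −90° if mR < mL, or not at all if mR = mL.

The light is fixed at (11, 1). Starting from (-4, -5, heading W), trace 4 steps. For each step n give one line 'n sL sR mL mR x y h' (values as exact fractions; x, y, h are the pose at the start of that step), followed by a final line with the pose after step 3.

0 120/373 120/349 65700/130177 1440/130177 -4 -5 W
1 60/149 20/39 4150/5811 320/5811 -5 -5 N
2 24/37 24/41 1380/1517 -48/1517 -5 -4 E
3 6/13 3/8 63/104 -9/208 -4 -4 S
final -4 -5 W

n=0: pose=(-4,-5,W); sL=120/373, sR=120/349; mL=65700/130177, mR=1440/130177; mL+mR=180/349 → advance +1; mR−mL=-64260/130177 → turn -1·90°
n=1: pose=(-5,-5,N); sL=60/149, sR=20/39; mL=4150/5811, mR=320/5811; mL+mR=10/13 → advance +1; mR−mL=-3830/5811 → turn -1·90°
n=2: pose=(-5,-4,E); sL=24/37, sR=24/41; mL=1380/1517, mR=-48/1517; mL+mR=36/41 → advance +1; mR−mL=-1428/1517 → turn -1·90°
n=3: pose=(-4,-4,S); sL=6/13, sR=3/8; mL=63/104, mR=-9/208; mL+mR=9/16 → advance +1; mR−mL=-135/208 → turn -1·90°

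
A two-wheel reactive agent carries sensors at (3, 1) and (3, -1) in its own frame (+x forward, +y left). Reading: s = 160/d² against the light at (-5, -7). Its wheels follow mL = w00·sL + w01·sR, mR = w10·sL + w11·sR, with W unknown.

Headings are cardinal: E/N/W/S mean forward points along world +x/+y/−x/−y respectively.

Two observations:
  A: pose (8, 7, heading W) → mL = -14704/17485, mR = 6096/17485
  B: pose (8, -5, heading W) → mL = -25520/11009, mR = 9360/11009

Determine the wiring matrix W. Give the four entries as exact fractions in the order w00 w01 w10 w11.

-1 -1/2 1 -1/2

obs A: pose=(8,7,W) → sL=160/269, sR=32/65, mL=-14704/17485, mR=6096/17485
obs B: pose=(8,-5,W) → sL=160/101, sR=160/109, mL=-25520/11009, mR=9360/11009
sensor matrix S = [[160/269, 32/65], [160/101, 160/109]]; det S = 3588096/38498473
solve [mL_A; mL_B] = S·[w00; w01] and [mR_A; mR_B] = S·[w10; w11]:
  w00 = -1, w01 = -1/2, w10 = 1, w11 = -1/2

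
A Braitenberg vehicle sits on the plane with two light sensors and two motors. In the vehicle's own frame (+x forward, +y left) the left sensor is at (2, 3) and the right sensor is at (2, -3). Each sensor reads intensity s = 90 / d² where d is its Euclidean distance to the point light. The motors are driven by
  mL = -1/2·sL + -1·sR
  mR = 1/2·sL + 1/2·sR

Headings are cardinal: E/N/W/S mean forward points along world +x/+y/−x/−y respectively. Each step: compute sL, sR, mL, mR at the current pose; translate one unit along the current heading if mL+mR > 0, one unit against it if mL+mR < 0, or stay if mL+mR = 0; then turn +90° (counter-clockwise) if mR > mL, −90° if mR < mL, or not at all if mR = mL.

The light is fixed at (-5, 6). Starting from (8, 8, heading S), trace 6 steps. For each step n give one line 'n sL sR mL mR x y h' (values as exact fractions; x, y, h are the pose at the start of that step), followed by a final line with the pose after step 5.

0 45/128 9/10 -1377/1280 801/1280 8 8 S
1 10/29 2/5 -83/145 54/145 8 9 E
2 45/53 9/25 -2079/2650 801/1325 7 9 N
3 90/101 18/25 -2943/2525 2034/2525 7 8 W
4 45/128 9/10 -1377/1280 801/1280 8 8 S
5 10/29 2/5 -83/145 54/145 8 9 E
final 7 9 N

n=0: pose=(8,8,S); sL=45/128, sR=9/10; mL=-1377/1280, mR=801/1280; mL+mR=-9/20 → advance -1; mR−mL=1089/640 → turn +1·90°
n=1: pose=(8,9,E); sL=10/29, sR=2/5; mL=-83/145, mR=54/145; mL+mR=-1/5 → advance -1; mR−mL=137/145 → turn +1·90°
n=2: pose=(7,9,N); sL=45/53, sR=9/25; mL=-2079/2650, mR=801/1325; mL+mR=-9/50 → advance -1; mR−mL=3681/2650 → turn +1·90°
n=3: pose=(7,8,W); sL=90/101, sR=18/25; mL=-2943/2525, mR=2034/2525; mL+mR=-9/25 → advance -1; mR−mL=4977/2525 → turn +1·90°
n=4: pose=(8,8,S); sL=45/128, sR=9/10; mL=-1377/1280, mR=801/1280; mL+mR=-9/20 → advance -1; mR−mL=1089/640 → turn +1·90°
n=5: pose=(8,9,E); sL=10/29, sR=2/5; mL=-83/145, mR=54/145; mL+mR=-1/5 → advance -1; mR−mL=137/145 → turn +1·90°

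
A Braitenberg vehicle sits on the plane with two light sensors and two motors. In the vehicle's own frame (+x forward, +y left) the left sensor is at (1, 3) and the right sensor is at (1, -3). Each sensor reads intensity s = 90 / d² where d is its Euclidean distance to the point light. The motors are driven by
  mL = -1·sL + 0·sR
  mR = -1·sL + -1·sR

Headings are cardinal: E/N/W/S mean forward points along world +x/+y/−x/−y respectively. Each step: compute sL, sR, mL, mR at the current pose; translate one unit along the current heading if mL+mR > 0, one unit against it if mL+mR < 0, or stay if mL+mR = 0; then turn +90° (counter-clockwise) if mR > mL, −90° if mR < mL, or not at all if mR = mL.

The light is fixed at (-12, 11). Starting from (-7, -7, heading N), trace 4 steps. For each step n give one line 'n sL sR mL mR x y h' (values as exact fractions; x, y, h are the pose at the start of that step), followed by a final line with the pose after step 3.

n=0: pose=(-7,-7,N); sL=90/293, sR=90/353; mL=-90/293, mR=-58140/103429; mL+mR=-89910/103429 → advance -1; mR−mL=-90/353 → turn -1·90°
n=1: pose=(-7,-8,E); sL=45/146, sR=9/52; mL=-45/146, mR=-1827/3796; mL+mR=-2997/3796 → advance -1; mR−mL=-9/52 → turn -1·90°
n=2: pose=(-8,-8,S); sL=90/449, sR=90/401; mL=-90/449, mR=-76500/180049; mL+mR=-112590/180049 → advance -1; mR−mL=-90/401 → turn -1·90°
n=3: pose=(-8,-7,W); sL=1/5, sR=5/13; mL=-1/5, mR=-38/65; mL+mR=-51/65 → advance -1; mR−mL=-5/13 → turn -1·90°

0 90/293 90/353 -90/293 -58140/103429 -7 -7 N
1 45/146 9/52 -45/146 -1827/3796 -7 -8 E
2 90/449 90/401 -90/449 -76500/180049 -8 -8 S
3 1/5 5/13 -1/5 -38/65 -8 -7 W
final -7 -7 N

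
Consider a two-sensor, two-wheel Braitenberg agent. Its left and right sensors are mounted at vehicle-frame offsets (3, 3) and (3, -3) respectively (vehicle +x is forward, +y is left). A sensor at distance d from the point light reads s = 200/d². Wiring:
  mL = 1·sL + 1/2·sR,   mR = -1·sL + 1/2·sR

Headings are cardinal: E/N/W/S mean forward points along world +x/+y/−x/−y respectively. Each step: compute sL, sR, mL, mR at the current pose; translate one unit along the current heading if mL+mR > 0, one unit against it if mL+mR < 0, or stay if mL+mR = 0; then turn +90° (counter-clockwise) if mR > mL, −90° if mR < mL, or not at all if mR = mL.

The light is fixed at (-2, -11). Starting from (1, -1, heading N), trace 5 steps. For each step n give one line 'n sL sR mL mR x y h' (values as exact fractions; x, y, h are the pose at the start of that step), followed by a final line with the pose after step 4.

0 200/169 40/41 11580/6929 -4820/6929 1 -1 N
1 25/29 2 54/29 4/29 1 0 E
2 200/113 40/13 4860/1469 -340/1469 2 0 S
3 4 20/17 78/17 -58/17 2 -1 W
4 200/169 40/41 11580/6929 -4820/6929 1 -1 N
final 1 0 E

n=0: pose=(1,-1,N); sL=200/169, sR=40/41; mL=11580/6929, mR=-4820/6929; mL+mR=40/41 → advance +1; mR−mL=-400/169 → turn -1·90°
n=1: pose=(1,0,E); sL=25/29, sR=2; mL=54/29, mR=4/29; mL+mR=2 → advance +1; mR−mL=-50/29 → turn -1·90°
n=2: pose=(2,0,S); sL=200/113, sR=40/13; mL=4860/1469, mR=-340/1469; mL+mR=40/13 → advance +1; mR−mL=-400/113 → turn -1·90°
n=3: pose=(2,-1,W); sL=4, sR=20/17; mL=78/17, mR=-58/17; mL+mR=20/17 → advance +1; mR−mL=-8 → turn -1·90°
n=4: pose=(1,-1,N); sL=200/169, sR=40/41; mL=11580/6929, mR=-4820/6929; mL+mR=40/41 → advance +1; mR−mL=-400/169 → turn -1·90°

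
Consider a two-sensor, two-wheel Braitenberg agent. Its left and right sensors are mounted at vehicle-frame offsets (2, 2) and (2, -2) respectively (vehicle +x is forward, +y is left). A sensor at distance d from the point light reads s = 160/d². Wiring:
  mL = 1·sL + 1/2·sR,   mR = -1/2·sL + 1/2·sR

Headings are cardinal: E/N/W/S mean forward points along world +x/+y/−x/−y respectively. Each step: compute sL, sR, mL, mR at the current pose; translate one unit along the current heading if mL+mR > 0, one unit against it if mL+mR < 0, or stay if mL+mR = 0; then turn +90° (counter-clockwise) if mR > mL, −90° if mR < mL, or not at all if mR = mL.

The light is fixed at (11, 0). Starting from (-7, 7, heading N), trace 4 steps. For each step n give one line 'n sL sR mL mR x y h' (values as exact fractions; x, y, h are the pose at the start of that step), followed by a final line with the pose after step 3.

0 160/481 160/337 92400/162097 11520/162097 -7 7 N
1 40/89 40/73 4700/6497 320/6497 -7 8 E
2 160/261 160/397 84400/103617 -10880/103617 -6 8 S
3 80/193 80/221 25400/42653 -1120/42653 -6 7 W
final -7 7 N

n=0: pose=(-7,7,N); sL=160/481, sR=160/337; mL=92400/162097, mR=11520/162097; mL+mR=103920/162097 → advance +1; mR−mL=-240/481 → turn -1·90°
n=1: pose=(-7,8,E); sL=40/89, sR=40/73; mL=4700/6497, mR=320/6497; mL+mR=5020/6497 → advance +1; mR−mL=-60/89 → turn -1·90°
n=2: pose=(-6,8,S); sL=160/261, sR=160/397; mL=84400/103617, mR=-10880/103617; mL+mR=73520/103617 → advance +1; mR−mL=-80/87 → turn -1·90°
n=3: pose=(-6,7,W); sL=80/193, sR=80/221; mL=25400/42653, mR=-1120/42653; mL+mR=24280/42653 → advance +1; mR−mL=-120/193 → turn -1·90°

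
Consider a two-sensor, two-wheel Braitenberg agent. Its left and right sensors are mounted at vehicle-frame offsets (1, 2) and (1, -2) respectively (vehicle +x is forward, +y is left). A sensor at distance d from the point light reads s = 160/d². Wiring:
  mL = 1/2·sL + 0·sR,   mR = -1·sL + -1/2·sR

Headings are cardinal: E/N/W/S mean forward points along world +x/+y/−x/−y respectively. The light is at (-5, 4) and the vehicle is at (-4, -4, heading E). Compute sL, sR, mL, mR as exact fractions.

left sensor world pos  = (-3, -2); dL² = 40
right sensor world pos = (-3, -6); dR² = 104
sL = 160/40 = 4
sR = 160/104 = 20/13
mL = 1/2·sL + 0·sR = 2
mR = -1·sL + -1/2·sR = -62/13

4 20/13 2 -62/13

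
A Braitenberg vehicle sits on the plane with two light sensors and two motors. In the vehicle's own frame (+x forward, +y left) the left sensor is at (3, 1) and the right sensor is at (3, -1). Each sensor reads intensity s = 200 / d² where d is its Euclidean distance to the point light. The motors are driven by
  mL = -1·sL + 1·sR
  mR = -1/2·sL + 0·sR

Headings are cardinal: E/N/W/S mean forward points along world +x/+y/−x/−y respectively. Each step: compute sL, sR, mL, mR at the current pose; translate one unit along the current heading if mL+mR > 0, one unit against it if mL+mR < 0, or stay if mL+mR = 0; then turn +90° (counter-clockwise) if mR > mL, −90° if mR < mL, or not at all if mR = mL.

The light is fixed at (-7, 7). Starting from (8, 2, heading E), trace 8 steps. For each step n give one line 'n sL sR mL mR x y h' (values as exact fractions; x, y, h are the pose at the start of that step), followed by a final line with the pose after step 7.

0 10/17 5/9 -5/153 -5/17 8 2 E
1 200/289 200/233 11200/67337 -100/289 7 2 S
2 100/73 20/13 160/949 -50/73 7 3 W
3 200/197 200/257 -12000/50629 -100/197 8 3 N
4 10/17 5/9 -5/153 -5/17 8 2 E
5 200/289 200/233 11200/67337 -100/289 7 2 S
6 100/73 20/13 160/949 -50/73 7 3 W
7 200/197 200/257 -12000/50629 -100/197 8 3 N
final 8 2 E

n=0: pose=(8,2,E); sL=10/17, sR=5/9; mL=-5/153, mR=-5/17; mL+mR=-50/153 → advance -1; mR−mL=-40/153 → turn -1·90°
n=1: pose=(7,2,S); sL=200/289, sR=200/233; mL=11200/67337, mR=-100/289; mL+mR=-12100/67337 → advance -1; mR−mL=-34500/67337 → turn -1·90°
n=2: pose=(7,3,W); sL=100/73, sR=20/13; mL=160/949, mR=-50/73; mL+mR=-490/949 → advance -1; mR−mL=-810/949 → turn -1·90°
n=3: pose=(8,3,N); sL=200/197, sR=200/257; mL=-12000/50629, mR=-100/197; mL+mR=-37700/50629 → advance -1; mR−mL=-13700/50629 → turn -1·90°
n=4: pose=(8,2,E); sL=10/17, sR=5/9; mL=-5/153, mR=-5/17; mL+mR=-50/153 → advance -1; mR−mL=-40/153 → turn -1·90°
n=5: pose=(7,2,S); sL=200/289, sR=200/233; mL=11200/67337, mR=-100/289; mL+mR=-12100/67337 → advance -1; mR−mL=-34500/67337 → turn -1·90°
n=6: pose=(7,3,W); sL=100/73, sR=20/13; mL=160/949, mR=-50/73; mL+mR=-490/949 → advance -1; mR−mL=-810/949 → turn -1·90°
n=7: pose=(8,3,N); sL=200/197, sR=200/257; mL=-12000/50629, mR=-100/197; mL+mR=-37700/50629 → advance -1; mR−mL=-13700/50629 → turn -1·90°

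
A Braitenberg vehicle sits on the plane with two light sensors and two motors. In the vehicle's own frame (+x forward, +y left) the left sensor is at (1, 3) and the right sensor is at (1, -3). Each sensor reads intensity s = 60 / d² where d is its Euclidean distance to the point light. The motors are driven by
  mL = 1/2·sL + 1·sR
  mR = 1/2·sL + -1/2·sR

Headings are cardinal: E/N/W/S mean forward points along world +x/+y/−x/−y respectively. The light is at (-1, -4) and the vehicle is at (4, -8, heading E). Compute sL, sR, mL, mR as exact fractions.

left sensor world pos  = (5, -5); dL² = 37
right sensor world pos = (5, -11); dR² = 85
sL = 60/37 = 60/37
sR = 60/85 = 12/17
mL = 1/2·sL + 1·sR = 954/629
mR = 1/2·sL + -1/2·sR = 288/629

60/37 12/17 954/629 288/629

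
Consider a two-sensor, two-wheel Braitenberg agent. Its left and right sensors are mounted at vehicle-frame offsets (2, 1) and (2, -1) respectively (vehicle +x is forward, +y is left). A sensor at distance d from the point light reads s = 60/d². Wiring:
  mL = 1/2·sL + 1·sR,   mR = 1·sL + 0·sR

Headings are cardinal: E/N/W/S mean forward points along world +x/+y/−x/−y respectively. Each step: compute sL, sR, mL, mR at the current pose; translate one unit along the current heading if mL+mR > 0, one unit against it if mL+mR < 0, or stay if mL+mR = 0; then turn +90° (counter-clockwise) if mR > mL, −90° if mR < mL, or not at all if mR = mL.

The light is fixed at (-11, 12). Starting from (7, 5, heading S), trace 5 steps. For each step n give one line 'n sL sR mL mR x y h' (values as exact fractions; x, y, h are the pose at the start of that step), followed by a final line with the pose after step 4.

0 30/221 6/37 1881/8177 30/221 7 5 S
1 60/337 12/61 5874/20557 60/337 7 4 W
2 15/73 1/6 59/219 15/73 6 4 N
3 60/397 12/85 7314/33745 60/397 6 5 E
4 30/221 6/37 1881/8177 30/221 7 5 S
final 7 4 W

n=0: pose=(7,5,S); sL=30/221, sR=6/37; mL=1881/8177, mR=30/221; mL+mR=2991/8177 → advance +1; mR−mL=-771/8177 → turn -1·90°
n=1: pose=(7,4,W); sL=60/337, sR=12/61; mL=5874/20557, mR=60/337; mL+mR=9534/20557 → advance +1; mR−mL=-2214/20557 → turn -1·90°
n=2: pose=(6,4,N); sL=15/73, sR=1/6; mL=59/219, mR=15/73; mL+mR=104/219 → advance +1; mR−mL=-14/219 → turn -1·90°
n=3: pose=(6,5,E); sL=60/397, sR=12/85; mL=7314/33745, mR=60/397; mL+mR=12414/33745 → advance +1; mR−mL=-2214/33745 → turn -1·90°
n=4: pose=(7,5,S); sL=30/221, sR=6/37; mL=1881/8177, mR=30/221; mL+mR=2991/8177 → advance +1; mR−mL=-771/8177 → turn -1·90°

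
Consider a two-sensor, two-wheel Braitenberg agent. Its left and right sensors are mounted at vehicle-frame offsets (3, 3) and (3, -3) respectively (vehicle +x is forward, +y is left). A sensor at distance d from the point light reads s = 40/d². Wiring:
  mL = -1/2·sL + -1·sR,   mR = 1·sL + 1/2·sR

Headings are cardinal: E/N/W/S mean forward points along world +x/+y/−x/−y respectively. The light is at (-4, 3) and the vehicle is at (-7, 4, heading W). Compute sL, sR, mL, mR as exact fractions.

left sensor world pos  = (-10, 1); dL² = 40
right sensor world pos = (-10, 7); dR² = 52
sL = 40/40 = 1
sR = 40/52 = 10/13
mL = -1/2·sL + -1·sR = -33/26
mR = 1·sL + 1/2·sR = 18/13

1 10/13 -33/26 18/13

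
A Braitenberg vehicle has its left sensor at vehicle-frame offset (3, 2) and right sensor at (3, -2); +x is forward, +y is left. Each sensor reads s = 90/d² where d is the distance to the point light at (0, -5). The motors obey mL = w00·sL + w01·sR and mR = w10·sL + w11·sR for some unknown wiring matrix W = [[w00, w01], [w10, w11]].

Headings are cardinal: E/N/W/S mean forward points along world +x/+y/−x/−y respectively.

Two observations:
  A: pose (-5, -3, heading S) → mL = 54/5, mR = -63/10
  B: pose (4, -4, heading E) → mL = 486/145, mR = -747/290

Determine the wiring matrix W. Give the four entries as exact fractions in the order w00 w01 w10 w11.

obs A: pose=(-5,-3,S) → sL=9, sR=9/5, mL=54/5, mR=-63/10
obs B: pose=(4,-4,E) → sL=45/29, sR=9/5, mL=486/145, mR=-747/290
sensor matrix S = [[9, 9/5], [45/29, 9/5]]; det S = 1944/145
solve [mL_A; mL_B] = S·[w00; w01] and [mR_A; mR_B] = S·[w10; w11]:
  w00 = 1, w01 = 1, w10 = -1/2, w11 = -1

1 1 -1/2 -1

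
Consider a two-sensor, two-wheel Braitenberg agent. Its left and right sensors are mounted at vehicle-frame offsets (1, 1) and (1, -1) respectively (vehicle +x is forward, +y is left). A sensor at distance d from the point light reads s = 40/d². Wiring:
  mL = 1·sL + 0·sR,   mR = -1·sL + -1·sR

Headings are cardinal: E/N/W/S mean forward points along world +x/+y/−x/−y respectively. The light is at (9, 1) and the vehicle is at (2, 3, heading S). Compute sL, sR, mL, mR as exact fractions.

40/37 8/13 40/37 -816/481

left sensor world pos  = (3, 2); dL² = 37
right sensor world pos = (1, 2); dR² = 65
sL = 40/37 = 40/37
sR = 40/65 = 8/13
mL = 1·sL + 0·sR = 40/37
mR = -1·sL + -1·sR = -816/481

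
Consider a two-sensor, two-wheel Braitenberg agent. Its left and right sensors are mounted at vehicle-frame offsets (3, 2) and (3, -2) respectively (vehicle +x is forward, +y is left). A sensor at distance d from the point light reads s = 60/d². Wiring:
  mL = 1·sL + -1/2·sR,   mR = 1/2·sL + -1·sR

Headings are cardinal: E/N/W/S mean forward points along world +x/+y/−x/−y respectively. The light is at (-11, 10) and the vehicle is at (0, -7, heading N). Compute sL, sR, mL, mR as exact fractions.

left sensor world pos  = (-2, -4); dL² = 277
right sensor world pos = (2, -4); dR² = 365
sL = 60/277 = 60/277
sR = 60/365 = 12/73
mL = 1·sL + -1/2·sR = 2718/20221
mR = 1/2·sL + -1·sR = -1134/20221

60/277 12/73 2718/20221 -1134/20221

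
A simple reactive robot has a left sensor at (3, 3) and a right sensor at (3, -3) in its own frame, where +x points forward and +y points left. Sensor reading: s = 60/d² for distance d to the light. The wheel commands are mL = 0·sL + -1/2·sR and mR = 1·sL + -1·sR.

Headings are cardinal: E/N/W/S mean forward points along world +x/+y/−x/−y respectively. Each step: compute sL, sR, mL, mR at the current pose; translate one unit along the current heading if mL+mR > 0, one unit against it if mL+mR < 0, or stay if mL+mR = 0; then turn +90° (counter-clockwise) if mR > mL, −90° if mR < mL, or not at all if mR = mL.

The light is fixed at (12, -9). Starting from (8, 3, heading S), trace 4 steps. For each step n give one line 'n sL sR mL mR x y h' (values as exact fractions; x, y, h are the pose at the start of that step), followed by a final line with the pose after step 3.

n=0: pose=(8,3,S); sL=30/41, sR=6/13; mL=-3/13, mR=144/533; mL+mR=21/533 → advance +1; mR−mL=267/533 → turn +1·90°
n=1: pose=(8,2,E); sL=60/197, sR=12/13; mL=-6/13, mR=-1584/2561; mL+mR=-2766/2561 → advance -1; mR−mL=-402/2561 → turn -1·90°
n=2: pose=(7,2,S); sL=15/17, sR=15/32; mL=-15/64, mR=225/544; mL+mR=195/1088 → advance +1; mR−mL=705/1088 → turn +1·90°
n=3: pose=(7,1,E); sL=60/173, sR=60/53; mL=-30/53, mR=-7200/9169; mL+mR=-12390/9169 → advance -1; mR−mL=-2010/9169 → turn -1·90°

0 30/41 6/13 -3/13 144/533 8 3 S
1 60/197 12/13 -6/13 -1584/2561 8 2 E
2 15/17 15/32 -15/64 225/544 7 2 S
3 60/173 60/53 -30/53 -7200/9169 7 1 E
final 6 1 S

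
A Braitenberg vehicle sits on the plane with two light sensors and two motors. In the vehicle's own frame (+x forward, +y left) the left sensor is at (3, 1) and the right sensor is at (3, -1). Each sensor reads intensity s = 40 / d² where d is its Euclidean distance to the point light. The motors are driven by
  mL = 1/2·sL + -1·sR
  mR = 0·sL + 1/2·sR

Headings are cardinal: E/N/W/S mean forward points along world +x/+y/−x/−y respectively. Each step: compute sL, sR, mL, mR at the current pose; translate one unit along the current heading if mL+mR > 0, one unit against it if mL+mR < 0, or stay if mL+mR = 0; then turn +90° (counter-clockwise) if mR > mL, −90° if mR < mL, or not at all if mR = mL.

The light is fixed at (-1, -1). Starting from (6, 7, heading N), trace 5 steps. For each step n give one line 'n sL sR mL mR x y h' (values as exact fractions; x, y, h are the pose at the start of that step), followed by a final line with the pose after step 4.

n=0: pose=(6,7,N); sL=40/157, sR=8/37; mL=-516/5809, mR=4/37; mL+mR=112/5809 → advance +1; mR−mL=1144/5809 → turn +1·90°
n=1: pose=(6,8,W); sL=1/2, sR=10/29; mL=-11/116, mR=5/29; mL+mR=9/116 → advance +1; mR−mL=31/116 → turn +1·90°
n=2: pose=(5,8,S); sL=8/17, sR=40/61; mL=-436/1037, mR=20/61; mL+mR=-96/1037 → advance -1; mR−mL=776/1037 → turn +1·90°
n=3: pose=(5,9,E); sL=20/101, sR=20/81; mL=-1210/8181, mR=10/81; mL+mR=-200/8181 → advance -1; mR−mL=740/2727 → turn +1·90°
n=4: pose=(4,9,N); sL=8/37, sR=8/41; mL=-132/1517, mR=4/41; mL+mR=16/1517 → advance +1; mR−mL=280/1517 → turn +1·90°

0 40/157 8/37 -516/5809 4/37 6 7 N
1 1/2 10/29 -11/116 5/29 6 8 W
2 8/17 40/61 -436/1037 20/61 5 8 S
3 20/101 20/81 -1210/8181 10/81 5 9 E
4 8/37 8/41 -132/1517 4/41 4 9 N
final 4 10 W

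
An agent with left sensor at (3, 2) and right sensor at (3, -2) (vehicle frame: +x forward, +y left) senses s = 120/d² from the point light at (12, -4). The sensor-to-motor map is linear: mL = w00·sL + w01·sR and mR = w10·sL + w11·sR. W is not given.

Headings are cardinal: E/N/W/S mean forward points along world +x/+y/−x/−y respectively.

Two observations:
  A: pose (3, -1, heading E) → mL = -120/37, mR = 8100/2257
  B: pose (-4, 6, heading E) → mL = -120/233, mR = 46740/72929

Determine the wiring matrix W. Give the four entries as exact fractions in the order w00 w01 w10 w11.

obs A: pose=(3,-1,E) → sL=120/61, sR=120/37, mL=-120/37, mR=8100/2257
obs B: pose=(-4,6,E) → sL=120/313, sR=120/233, mL=-120/233, mR=46740/72929
sensor matrix S = [[120/61, 120/37], [120/313, 120/233]]; det S = -37900800/164600753
solve [mL_A; mL_B] = S·[w00; w01] and [mR_A; mR_B] = S·[w10; w11]:
  w00 = 0, w01 = -1, w10 = 1, w11 = 1/2

0 -1 1 1/2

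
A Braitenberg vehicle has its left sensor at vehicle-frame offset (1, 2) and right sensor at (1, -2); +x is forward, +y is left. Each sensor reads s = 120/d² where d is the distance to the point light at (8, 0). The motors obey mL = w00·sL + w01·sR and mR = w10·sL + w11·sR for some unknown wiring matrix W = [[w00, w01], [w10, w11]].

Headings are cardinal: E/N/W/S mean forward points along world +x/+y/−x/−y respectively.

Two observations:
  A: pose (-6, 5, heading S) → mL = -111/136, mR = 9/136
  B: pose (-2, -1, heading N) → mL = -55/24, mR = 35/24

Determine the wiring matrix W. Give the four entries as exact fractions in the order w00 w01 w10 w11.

obs A: pose=(-6,5,S) → sL=3/4, sR=15/34, mL=-111/136, mR=9/136
obs B: pose=(-2,-1,N) → sL=5/6, sR=15/8, mL=-55/24, mR=35/24
sensor matrix S = [[3/4, 15/34], [5/6, 15/8]]; det S = 565/544
solve [mL_A; mL_B] = S·[w00; w01] and [mR_A; mR_B] = S·[w10; w11]:
  w00 = -1/2, w01 = -1, w10 = -1/2, w11 = 1

-1/2 -1 -1/2 1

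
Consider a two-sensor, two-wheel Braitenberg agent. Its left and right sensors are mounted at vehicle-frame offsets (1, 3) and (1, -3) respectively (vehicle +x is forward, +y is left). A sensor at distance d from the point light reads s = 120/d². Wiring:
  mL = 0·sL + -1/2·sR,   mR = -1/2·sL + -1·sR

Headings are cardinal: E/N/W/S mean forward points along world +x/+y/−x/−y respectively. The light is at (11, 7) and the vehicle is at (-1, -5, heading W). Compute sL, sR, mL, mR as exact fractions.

left sensor world pos  = (-2, -8); dL² = 394
right sensor world pos = (-2, -2); dR² = 250
sL = 120/394 = 60/197
sR = 120/250 = 12/25
mL = 0·sL + -1/2·sR = -6/25
mR = -1/2·sL + -1·sR = -3114/4925

60/197 12/25 -6/25 -3114/4925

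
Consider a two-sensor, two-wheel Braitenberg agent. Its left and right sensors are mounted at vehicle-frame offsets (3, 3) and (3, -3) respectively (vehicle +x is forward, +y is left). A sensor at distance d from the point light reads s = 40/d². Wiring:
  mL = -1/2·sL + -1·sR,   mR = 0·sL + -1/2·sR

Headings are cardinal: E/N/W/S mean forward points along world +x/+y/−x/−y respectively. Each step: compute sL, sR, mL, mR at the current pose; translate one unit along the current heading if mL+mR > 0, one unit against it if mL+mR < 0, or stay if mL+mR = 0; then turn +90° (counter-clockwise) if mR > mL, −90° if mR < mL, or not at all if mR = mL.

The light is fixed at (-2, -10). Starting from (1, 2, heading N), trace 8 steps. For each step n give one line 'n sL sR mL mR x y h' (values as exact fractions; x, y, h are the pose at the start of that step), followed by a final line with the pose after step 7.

0 8/45 40/261 -316/1305 -20/261 1 2 N
1 5/8 10/49 -405/784 -5/49 1 1 W
2 40/113 8/13 -1164/1469 -4/13 2 1 S
3 20/137 4/13 -678/1781 -2/13 2 2 E
4 8/45 40/261 -316/1305 -20/261 1 2 N
5 5/8 10/49 -405/784 -5/49 1 1 W
6 40/113 8/13 -1164/1469 -4/13 2 1 S
7 20/137 4/13 -678/1781 -2/13 2 2 E
final 1 2 N

n=0: pose=(1,2,N); sL=8/45, sR=40/261; mL=-316/1305, mR=-20/261; mL+mR=-416/1305 → advance -1; mR−mL=24/145 → turn +1·90°
n=1: pose=(1,1,W); sL=5/8, sR=10/49; mL=-405/784, mR=-5/49; mL+mR=-485/784 → advance -1; mR−mL=325/784 → turn +1·90°
n=2: pose=(2,1,S); sL=40/113, sR=8/13; mL=-1164/1469, mR=-4/13; mL+mR=-1616/1469 → advance -1; mR−mL=712/1469 → turn +1·90°
n=3: pose=(2,2,E); sL=20/137, sR=4/13; mL=-678/1781, mR=-2/13; mL+mR=-952/1781 → advance -1; mR−mL=404/1781 → turn +1·90°
n=4: pose=(1,2,N); sL=8/45, sR=40/261; mL=-316/1305, mR=-20/261; mL+mR=-416/1305 → advance -1; mR−mL=24/145 → turn +1·90°
n=5: pose=(1,1,W); sL=5/8, sR=10/49; mL=-405/784, mR=-5/49; mL+mR=-485/784 → advance -1; mR−mL=325/784 → turn +1·90°
n=6: pose=(2,1,S); sL=40/113, sR=8/13; mL=-1164/1469, mR=-4/13; mL+mR=-1616/1469 → advance -1; mR−mL=712/1469 → turn +1·90°
n=7: pose=(2,2,E); sL=20/137, sR=4/13; mL=-678/1781, mR=-2/13; mL+mR=-952/1781 → advance -1; mR−mL=404/1781 → turn +1·90°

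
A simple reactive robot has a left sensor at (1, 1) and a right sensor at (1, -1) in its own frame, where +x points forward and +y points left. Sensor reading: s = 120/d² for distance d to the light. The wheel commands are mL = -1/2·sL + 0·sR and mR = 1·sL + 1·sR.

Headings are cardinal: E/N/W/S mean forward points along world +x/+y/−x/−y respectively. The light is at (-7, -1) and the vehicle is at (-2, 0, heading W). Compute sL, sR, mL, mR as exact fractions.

15/2 6 -15/4 27/2

left sensor world pos  = (-3, -1); dL² = 16
right sensor world pos = (-3, 1); dR² = 20
sL = 120/16 = 15/2
sR = 120/20 = 6
mL = -1/2·sL + 0·sR = -15/4
mR = 1·sL + 1·sR = 27/2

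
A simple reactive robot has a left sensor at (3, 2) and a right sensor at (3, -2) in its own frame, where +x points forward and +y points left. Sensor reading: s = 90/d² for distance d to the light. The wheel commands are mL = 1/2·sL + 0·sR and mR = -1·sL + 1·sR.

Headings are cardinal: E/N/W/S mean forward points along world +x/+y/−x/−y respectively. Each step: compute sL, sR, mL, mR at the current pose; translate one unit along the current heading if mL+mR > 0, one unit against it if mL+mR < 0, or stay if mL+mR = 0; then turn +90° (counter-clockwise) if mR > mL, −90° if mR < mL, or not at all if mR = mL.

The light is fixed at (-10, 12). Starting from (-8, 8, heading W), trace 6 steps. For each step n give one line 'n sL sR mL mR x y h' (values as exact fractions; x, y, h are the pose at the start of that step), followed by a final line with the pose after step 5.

0 90/37 18 45/37 576/37 -8 8 W
1 45/29 9/5 45/58 36/145 -9 8 S
2 90/53 90/13 45/53 3600/689 -9 7 W
3 45/34 45/34 45/68 0 -10 7 S
4 90/73 18/5 45/73 864/365 -10 6 W
5 45/41 1 45/82 -4/41 -11 6 S
final -11 5 W

n=0: pose=(-8,8,W); sL=90/37, sR=18; mL=45/37, mR=576/37; mL+mR=621/37 → advance +1; mR−mL=531/37 → turn +1·90°
n=1: pose=(-9,8,S); sL=45/29, sR=9/5; mL=45/58, mR=36/145; mL+mR=297/290 → advance +1; mR−mL=-153/290 → turn -1·90°
n=2: pose=(-9,7,W); sL=90/53, sR=90/13; mL=45/53, mR=3600/689; mL+mR=4185/689 → advance +1; mR−mL=3015/689 → turn +1·90°
n=3: pose=(-10,7,S); sL=45/34, sR=45/34; mL=45/68, mR=0; mL+mR=45/68 → advance +1; mR−mL=-45/68 → turn -1·90°
n=4: pose=(-10,6,W); sL=90/73, sR=18/5; mL=45/73, mR=864/365; mL+mR=1089/365 → advance +1; mR−mL=639/365 → turn +1·90°
n=5: pose=(-11,6,S); sL=45/41, sR=1; mL=45/82, mR=-4/41; mL+mR=37/82 → advance +1; mR−mL=-53/82 → turn -1·90°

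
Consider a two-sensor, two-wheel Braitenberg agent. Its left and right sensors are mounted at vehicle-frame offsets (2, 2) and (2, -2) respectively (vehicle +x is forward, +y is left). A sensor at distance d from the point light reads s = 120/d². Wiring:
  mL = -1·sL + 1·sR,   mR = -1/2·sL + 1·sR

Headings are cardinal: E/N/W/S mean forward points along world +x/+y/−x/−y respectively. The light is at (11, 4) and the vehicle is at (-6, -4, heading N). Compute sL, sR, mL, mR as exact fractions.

left sensor world pos  = (-8, -2); dL² = 397
right sensor world pos = (-4, -2); dR² = 261
sL = 120/397 = 120/397
sR = 120/261 = 40/87
mL = -1·sL + 1·sR = 5440/34539
mR = -1/2·sL + 1·sR = 10660/34539

120/397 40/87 5440/34539 10660/34539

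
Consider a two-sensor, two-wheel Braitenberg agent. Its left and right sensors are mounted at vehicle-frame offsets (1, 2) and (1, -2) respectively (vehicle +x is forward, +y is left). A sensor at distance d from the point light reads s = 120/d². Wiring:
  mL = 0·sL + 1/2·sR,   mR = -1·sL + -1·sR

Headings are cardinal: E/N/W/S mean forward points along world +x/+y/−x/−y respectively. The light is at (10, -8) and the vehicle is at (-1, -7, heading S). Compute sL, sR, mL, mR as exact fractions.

left sensor world pos  = (1, -8); dL² = 81
right sensor world pos = (-3, -8); dR² = 169
sL = 120/81 = 40/27
sR = 120/169 = 120/169
mL = 0·sL + 1/2·sR = 60/169
mR = -1·sL + -1·sR = -10000/4563

40/27 120/169 60/169 -10000/4563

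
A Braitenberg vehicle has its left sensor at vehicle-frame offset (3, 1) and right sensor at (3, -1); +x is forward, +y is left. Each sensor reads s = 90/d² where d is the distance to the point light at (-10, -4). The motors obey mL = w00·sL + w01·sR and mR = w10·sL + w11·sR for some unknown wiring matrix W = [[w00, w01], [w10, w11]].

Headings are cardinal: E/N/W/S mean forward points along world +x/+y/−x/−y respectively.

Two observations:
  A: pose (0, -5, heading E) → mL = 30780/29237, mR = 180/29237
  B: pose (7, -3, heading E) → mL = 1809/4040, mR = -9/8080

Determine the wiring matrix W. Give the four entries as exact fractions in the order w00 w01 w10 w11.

1 1 1/2 -1/2

obs A: pose=(0,-5,E) → sL=90/169, sR=90/173, mL=30780/29237, mR=180/29237
obs B: pose=(7,-3,E) → sL=45/202, sR=9/40, mL=1809/4040, mR=-9/8080
sensor matrix S = [[90/169, 90/173], [45/202, 9/40]]; det S = 46413/11811748
solve [mL_A; mL_B] = S·[w00; w01] and [mR_A; mR_B] = S·[w10; w11]:
  w00 = 1, w01 = 1, w10 = 1/2, w11 = -1/2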